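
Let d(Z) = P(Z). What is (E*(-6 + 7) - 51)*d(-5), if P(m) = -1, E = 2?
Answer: 49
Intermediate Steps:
d(Z) = -1
(E*(-6 + 7) - 51)*d(-5) = (2*(-6 + 7) - 51)*(-1) = (2*1 - 51)*(-1) = (2 - 51)*(-1) = -49*(-1) = 49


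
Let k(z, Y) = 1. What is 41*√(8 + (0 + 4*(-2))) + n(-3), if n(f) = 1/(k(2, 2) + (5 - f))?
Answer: ⅑ ≈ 0.11111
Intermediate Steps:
n(f) = 1/(6 - f) (n(f) = 1/(1 + (5 - f)) = 1/(6 - f))
41*√(8 + (0 + 4*(-2))) + n(-3) = 41*√(8 + (0 + 4*(-2))) + 1/(6 - 1*(-3)) = 41*√(8 + (0 - 8)) + 1/(6 + 3) = 41*√(8 - 8) + 1/9 = 41*√0 + ⅑ = 41*0 + ⅑ = 0 + ⅑ = ⅑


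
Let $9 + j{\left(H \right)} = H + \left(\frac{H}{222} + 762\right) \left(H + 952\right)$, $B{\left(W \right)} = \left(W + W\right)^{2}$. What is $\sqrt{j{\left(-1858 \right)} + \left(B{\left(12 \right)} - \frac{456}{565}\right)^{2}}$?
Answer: $\frac{i \sqrt{154621463377161}}{20905} \approx 594.82 i$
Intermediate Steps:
$B{\left(W \right)} = 4 W^{2}$ ($B{\left(W \right)} = \left(2 W\right)^{2} = 4 W^{2}$)
$j{\left(H \right)} = -9 + H + \left(762 + \frac{H}{222}\right) \left(952 + H\right)$ ($j{\left(H \right)} = -9 + \left(H + \left(\frac{H}{222} + 762\right) \left(H + 952\right)\right) = -9 + \left(H + \left(H \frac{1}{222} + 762\right) \left(952 + H\right)\right) = -9 + \left(H + \left(\frac{H}{222} + 762\right) \left(952 + H\right)\right) = -9 + \left(H + \left(762 + \frac{H}{222}\right) \left(952 + H\right)\right) = -9 + H + \left(762 + \frac{H}{222}\right) \left(952 + H\right)$)
$\sqrt{j{\left(-1858 \right)} + \left(B{\left(12 \right)} - \frac{456}{565}\right)^{2}} = \sqrt{\left(725415 + \frac{\left(-1858\right)^{2}}{222} + \frac{85169}{111} \left(-1858\right)\right) + \left(4 \cdot 12^{2} - \frac{456}{565}\right)^{2}} = \sqrt{\left(725415 + \frac{1}{222} \cdot 3452164 - \frac{158244002}{111}\right) + \left(4 \cdot 144 - \frac{456}{565}\right)^{2}} = \sqrt{\left(725415 + \frac{1726082}{111} - \frac{158244002}{111}\right) + \left(576 - \frac{456}{565}\right)^{2}} = \sqrt{- \frac{25332285}{37} + \left(\frac{324984}{565}\right)^{2}} = \sqrt{- \frac{25332285}{37} + \frac{105614600256}{319225}} = \sqrt{- \frac{4178958469653}{11811325}} = \frac{i \sqrt{154621463377161}}{20905}$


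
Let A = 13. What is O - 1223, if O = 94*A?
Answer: -1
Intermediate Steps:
O = 1222 (O = 94*13 = 1222)
O - 1223 = 1222 - 1223 = -1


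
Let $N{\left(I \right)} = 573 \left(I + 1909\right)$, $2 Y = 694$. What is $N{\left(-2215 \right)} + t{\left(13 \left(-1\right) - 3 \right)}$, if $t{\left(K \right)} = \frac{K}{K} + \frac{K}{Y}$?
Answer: $- \frac{60841955}{347} \approx -1.7534 \cdot 10^{5}$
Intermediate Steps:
$Y = 347$ ($Y = \frac{1}{2} \cdot 694 = 347$)
$t{\left(K \right)} = 1 + \frac{K}{347}$ ($t{\left(K \right)} = \frac{K}{K} + \frac{K}{347} = 1 + K \frac{1}{347} = 1 + \frac{K}{347}$)
$N{\left(I \right)} = 1093857 + 573 I$ ($N{\left(I \right)} = 573 \left(1909 + I\right) = 1093857 + 573 I$)
$N{\left(-2215 \right)} + t{\left(13 \left(-1\right) - 3 \right)} = \left(1093857 + 573 \left(-2215\right)\right) + \left(1 + \frac{13 \left(-1\right) - 3}{347}\right) = \left(1093857 - 1269195\right) + \left(1 + \frac{-13 - 3}{347}\right) = -175338 + \left(1 + \frac{1}{347} \left(-16\right)\right) = -175338 + \left(1 - \frac{16}{347}\right) = -175338 + \frac{331}{347} = - \frac{60841955}{347}$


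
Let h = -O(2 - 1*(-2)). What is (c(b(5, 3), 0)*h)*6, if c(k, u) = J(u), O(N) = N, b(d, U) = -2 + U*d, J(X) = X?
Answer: 0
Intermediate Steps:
c(k, u) = u
h = -4 (h = -(2 - 1*(-2)) = -(2 + 2) = -1*4 = -4)
(c(b(5, 3), 0)*h)*6 = (0*(-4))*6 = 0*6 = 0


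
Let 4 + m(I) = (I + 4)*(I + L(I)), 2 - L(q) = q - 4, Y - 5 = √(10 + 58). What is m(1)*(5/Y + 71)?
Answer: 78728/43 + 260*√17/43 ≈ 1855.8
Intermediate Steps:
Y = 5 + 2*√17 (Y = 5 + √(10 + 58) = 5 + √68 = 5 + 2*√17 ≈ 13.246)
L(q) = 6 - q (L(q) = 2 - (q - 4) = 2 - (-4 + q) = 2 + (4 - q) = 6 - q)
m(I) = 20 + 6*I (m(I) = -4 + (I + 4)*(I + (6 - I)) = -4 + (4 + I)*6 = -4 + (24 + 6*I) = 20 + 6*I)
m(1)*(5/Y + 71) = (20 + 6*1)*(5/(5 + 2*√17) + 71) = (20 + 6)*(71 + 5/(5 + 2*√17)) = 26*(71 + 5/(5 + 2*√17)) = 1846 + 130/(5 + 2*√17)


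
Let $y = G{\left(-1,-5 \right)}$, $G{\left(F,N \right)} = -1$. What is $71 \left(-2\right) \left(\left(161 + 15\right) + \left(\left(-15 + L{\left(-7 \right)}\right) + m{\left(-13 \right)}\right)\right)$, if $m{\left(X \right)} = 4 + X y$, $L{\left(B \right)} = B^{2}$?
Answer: $-32234$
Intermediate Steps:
$y = -1$
$m{\left(X \right)} = 4 - X$ ($m{\left(X \right)} = 4 + X \left(-1\right) = 4 - X$)
$71 \left(-2\right) \left(\left(161 + 15\right) + \left(\left(-15 + L{\left(-7 \right)}\right) + m{\left(-13 \right)}\right)\right) = 71 \left(-2\right) \left(\left(161 + 15\right) + \left(\left(-15 + \left(-7\right)^{2}\right) + \left(4 - -13\right)\right)\right) = - 142 \left(176 + \left(\left(-15 + 49\right) + \left(4 + 13\right)\right)\right) = - 142 \left(176 + \left(34 + 17\right)\right) = - 142 \left(176 + 51\right) = \left(-142\right) 227 = -32234$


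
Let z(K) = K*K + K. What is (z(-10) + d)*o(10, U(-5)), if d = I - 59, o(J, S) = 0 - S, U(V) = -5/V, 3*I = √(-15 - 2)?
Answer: -31 - I*√17/3 ≈ -31.0 - 1.3744*I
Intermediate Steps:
I = I*√17/3 (I = √(-15 - 2)/3 = √(-17)/3 = (I*√17)/3 = I*√17/3 ≈ 1.3744*I)
z(K) = K + K² (z(K) = K² + K = K + K²)
o(J, S) = -S
d = -59 + I*√17/3 (d = I*√17/3 - 59 = -59 + I*√17/3 ≈ -59.0 + 1.3744*I)
(z(-10) + d)*o(10, U(-5)) = (-10*(1 - 10) + (-59 + I*√17/3))*(-(-5)/(-5)) = (-10*(-9) + (-59 + I*√17/3))*(-(-5)*(-1)/5) = (90 + (-59 + I*√17/3))*(-1*1) = (31 + I*√17/3)*(-1) = -31 - I*√17/3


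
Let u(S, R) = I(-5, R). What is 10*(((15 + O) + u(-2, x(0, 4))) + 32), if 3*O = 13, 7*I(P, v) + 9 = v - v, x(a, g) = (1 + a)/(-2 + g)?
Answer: 10510/21 ≈ 500.48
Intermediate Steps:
x(a, g) = (1 + a)/(-2 + g)
I(P, v) = -9/7 (I(P, v) = -9/7 + (v - v)/7 = -9/7 + (1/7)*0 = -9/7 + 0 = -9/7)
u(S, R) = -9/7
O = 13/3 (O = (1/3)*13 = 13/3 ≈ 4.3333)
10*(((15 + O) + u(-2, x(0, 4))) + 32) = 10*(((15 + 13/3) - 9/7) + 32) = 10*((58/3 - 9/7) + 32) = 10*(379/21 + 32) = 10*(1051/21) = 10510/21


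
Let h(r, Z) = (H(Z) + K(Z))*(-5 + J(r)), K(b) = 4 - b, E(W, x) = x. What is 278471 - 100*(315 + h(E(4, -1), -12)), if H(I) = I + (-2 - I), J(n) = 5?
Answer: 246971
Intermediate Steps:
H(I) = -2
h(r, Z) = 0 (h(r, Z) = (-2 + (4 - Z))*(-5 + 5) = (2 - Z)*0 = 0)
278471 - 100*(315 + h(E(4, -1), -12)) = 278471 - 100*(315 + 0) = 278471 - 100*315 = 278471 - 1*31500 = 278471 - 31500 = 246971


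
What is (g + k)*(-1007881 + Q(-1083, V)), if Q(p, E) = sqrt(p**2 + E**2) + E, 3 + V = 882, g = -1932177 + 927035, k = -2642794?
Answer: 3673478847872 - 10943808*sqrt(216170) ≈ 3.6684e+12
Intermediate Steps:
g = -1005142
V = 879 (V = -3 + 882 = 879)
Q(p, E) = E + sqrt(E**2 + p**2) (Q(p, E) = sqrt(E**2 + p**2) + E = E + sqrt(E**2 + p**2))
(g + k)*(-1007881 + Q(-1083, V)) = (-1005142 - 2642794)*(-1007881 + (879 + sqrt(879**2 + (-1083)**2))) = -3647936*(-1007881 + (879 + sqrt(772641 + 1172889))) = -3647936*(-1007881 + (879 + sqrt(1945530))) = -3647936*(-1007881 + (879 + 3*sqrt(216170))) = -3647936*(-1007002 + 3*sqrt(216170)) = 3673478847872 - 10943808*sqrt(216170)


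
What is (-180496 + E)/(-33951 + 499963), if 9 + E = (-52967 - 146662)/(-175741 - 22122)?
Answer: -17857530593/46103266178 ≈ -0.38734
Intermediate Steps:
E = -1581138/197863 (E = -9 + (-52967 - 146662)/(-175741 - 22122) = -9 - 199629/(-197863) = -9 - 199629*(-1/197863) = -9 + 199629/197863 = -1581138/197863 ≈ -7.9911)
(-180496 + E)/(-33951 + 499963) = (-180496 - 1581138/197863)/(-33951 + 499963) = -35715061186/197863/466012 = -35715061186/197863*1/466012 = -17857530593/46103266178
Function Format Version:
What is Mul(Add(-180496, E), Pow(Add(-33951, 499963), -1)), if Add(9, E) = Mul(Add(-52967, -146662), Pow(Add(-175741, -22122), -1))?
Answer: Rational(-17857530593, 46103266178) ≈ -0.38734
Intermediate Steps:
E = Rational(-1581138, 197863) (E = Add(-9, Mul(Add(-52967, -146662), Pow(Add(-175741, -22122), -1))) = Add(-9, Mul(-199629, Pow(-197863, -1))) = Add(-9, Mul(-199629, Rational(-1, 197863))) = Add(-9, Rational(199629, 197863)) = Rational(-1581138, 197863) ≈ -7.9911)
Mul(Add(-180496, E), Pow(Add(-33951, 499963), -1)) = Mul(Add(-180496, Rational(-1581138, 197863)), Pow(Add(-33951, 499963), -1)) = Mul(Rational(-35715061186, 197863), Pow(466012, -1)) = Mul(Rational(-35715061186, 197863), Rational(1, 466012)) = Rational(-17857530593, 46103266178)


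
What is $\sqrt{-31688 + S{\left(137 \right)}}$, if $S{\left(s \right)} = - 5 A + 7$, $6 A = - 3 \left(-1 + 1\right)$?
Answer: $i \sqrt{31681} \approx 177.99 i$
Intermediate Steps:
$A = 0$ ($A = \frac{\left(-3\right) \left(-1 + 1\right)}{6} = \frac{\left(-3\right) 0}{6} = \frac{1}{6} \cdot 0 = 0$)
$S{\left(s \right)} = 7$ ($S{\left(s \right)} = \left(-5\right) 0 + 7 = 0 + 7 = 7$)
$\sqrt{-31688 + S{\left(137 \right)}} = \sqrt{-31688 + 7} = \sqrt{-31681} = i \sqrt{31681}$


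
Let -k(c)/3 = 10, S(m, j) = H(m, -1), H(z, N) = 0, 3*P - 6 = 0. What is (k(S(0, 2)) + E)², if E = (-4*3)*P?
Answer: 2916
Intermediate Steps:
P = 2 (P = 2 + (⅓)*0 = 2 + 0 = 2)
S(m, j) = 0
k(c) = -30 (k(c) = -3*10 = -30)
E = -24 (E = -4*3*2 = -12*2 = -24)
(k(S(0, 2)) + E)² = (-30 - 24)² = (-54)² = 2916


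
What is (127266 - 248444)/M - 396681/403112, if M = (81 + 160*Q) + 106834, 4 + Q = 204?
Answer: -103953247051/55998303480 ≈ -1.8564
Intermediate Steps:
Q = 200 (Q = -4 + 204 = 200)
M = 138915 (M = (81 + 160*200) + 106834 = (81 + 32000) + 106834 = 32081 + 106834 = 138915)
(127266 - 248444)/M - 396681/403112 = (127266 - 248444)/138915 - 396681/403112 = -121178*1/138915 - 396681*1/403112 = -121178/138915 - 396681/403112 = -103953247051/55998303480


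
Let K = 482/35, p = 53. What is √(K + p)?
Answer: √81795/35 ≈ 8.1714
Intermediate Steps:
K = 482/35 (K = 482*(1/35) = 482/35 ≈ 13.771)
√(K + p) = √(482/35 + 53) = √(2337/35) = √81795/35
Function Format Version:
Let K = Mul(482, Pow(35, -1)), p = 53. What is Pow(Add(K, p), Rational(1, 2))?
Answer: Mul(Rational(1, 35), Pow(81795, Rational(1, 2))) ≈ 8.1714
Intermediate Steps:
K = Rational(482, 35) (K = Mul(482, Rational(1, 35)) = Rational(482, 35) ≈ 13.771)
Pow(Add(K, p), Rational(1, 2)) = Pow(Add(Rational(482, 35), 53), Rational(1, 2)) = Pow(Rational(2337, 35), Rational(1, 2)) = Mul(Rational(1, 35), Pow(81795, Rational(1, 2)))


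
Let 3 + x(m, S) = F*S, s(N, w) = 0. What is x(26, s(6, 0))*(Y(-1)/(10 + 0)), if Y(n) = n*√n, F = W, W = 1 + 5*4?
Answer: 3*I/10 ≈ 0.3*I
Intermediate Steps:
W = 21 (W = 1 + 20 = 21)
F = 21
x(m, S) = -3 + 21*S
Y(n) = n^(3/2)
x(26, s(6, 0))*(Y(-1)/(10 + 0)) = (-3 + 21*0)*((-1)^(3/2)/(10 + 0)) = (-3 + 0)*(-I/10) = -3*(-I)/10 = -(-3)*I/10 = 3*I/10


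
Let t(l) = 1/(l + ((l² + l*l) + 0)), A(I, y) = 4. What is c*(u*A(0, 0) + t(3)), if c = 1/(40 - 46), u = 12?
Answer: -1009/126 ≈ -8.0079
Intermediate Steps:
c = -⅙ (c = 1/(-6) = -⅙ ≈ -0.16667)
t(l) = 1/(l + 2*l²) (t(l) = 1/(l + ((l² + l²) + 0)) = 1/(l + (2*l² + 0)) = 1/(l + 2*l²))
c*(u*A(0, 0) + t(3)) = -(12*4 + 1/(3*(1 + 2*3)))/6 = -(48 + 1/(3*(1 + 6)))/6 = -(48 + (⅓)/7)/6 = -(48 + (⅓)*(⅐))/6 = -(48 + 1/21)/6 = -⅙*1009/21 = -1009/126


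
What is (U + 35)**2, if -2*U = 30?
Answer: 400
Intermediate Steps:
U = -15 (U = -1/2*30 = -15)
(U + 35)**2 = (-15 + 35)**2 = 20**2 = 400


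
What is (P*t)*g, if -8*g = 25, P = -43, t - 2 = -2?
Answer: 0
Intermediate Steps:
t = 0 (t = 2 - 2 = 0)
g = -25/8 (g = -⅛*25 = -25/8 ≈ -3.1250)
(P*t)*g = -43*0*(-25/8) = 0*(-25/8) = 0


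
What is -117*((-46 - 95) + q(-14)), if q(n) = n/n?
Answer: 16380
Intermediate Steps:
q(n) = 1
-117*((-46 - 95) + q(-14)) = -117*((-46 - 95) + 1) = -117*(-141 + 1) = -117*(-140) = 16380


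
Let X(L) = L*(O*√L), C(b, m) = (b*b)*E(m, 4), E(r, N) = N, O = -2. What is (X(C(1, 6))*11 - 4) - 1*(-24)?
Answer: -156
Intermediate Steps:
C(b, m) = 4*b² (C(b, m) = (b*b)*4 = b²*4 = 4*b²)
X(L) = -2*L^(3/2) (X(L) = L*(-2*√L) = -2*L^(3/2))
(X(C(1, 6))*11 - 4) - 1*(-24) = (-2*4^(3/2)*11 - 4) - 1*(-24) = (-2*(4*1)^(3/2)*11 - 4) + 24 = (-2*4^(3/2)*11 - 4) + 24 = (-2*8*11 - 4) + 24 = (-16*11 - 4) + 24 = (-176 - 4) + 24 = -180 + 24 = -156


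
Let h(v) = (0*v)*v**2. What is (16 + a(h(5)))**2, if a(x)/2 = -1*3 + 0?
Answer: 100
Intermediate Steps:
h(v) = 0 (h(v) = 0*v**2 = 0)
a(x) = -6 (a(x) = 2*(-1*3 + 0) = 2*(-3 + 0) = 2*(-3) = -6)
(16 + a(h(5)))**2 = (16 - 6)**2 = 10**2 = 100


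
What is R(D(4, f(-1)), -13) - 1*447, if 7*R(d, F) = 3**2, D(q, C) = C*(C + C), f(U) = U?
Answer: -3120/7 ≈ -445.71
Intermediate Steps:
D(q, C) = 2*C**2 (D(q, C) = C*(2*C) = 2*C**2)
R(d, F) = 9/7 (R(d, F) = (1/7)*3**2 = (1/7)*9 = 9/7)
R(D(4, f(-1)), -13) - 1*447 = 9/7 - 1*447 = 9/7 - 447 = -3120/7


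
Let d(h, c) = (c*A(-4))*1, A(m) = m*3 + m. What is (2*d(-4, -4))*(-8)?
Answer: -1024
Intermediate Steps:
A(m) = 4*m (A(m) = 3*m + m = 4*m)
d(h, c) = -16*c (d(h, c) = (c*(4*(-4)))*1 = (c*(-16))*1 = -16*c*1 = -16*c)
(2*d(-4, -4))*(-8) = (2*(-16*(-4)))*(-8) = (2*64)*(-8) = 128*(-8) = -1024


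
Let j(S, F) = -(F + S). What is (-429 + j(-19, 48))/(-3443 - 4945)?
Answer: 229/4194 ≈ 0.054602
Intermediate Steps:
j(S, F) = -F - S
(-429 + j(-19, 48))/(-3443 - 4945) = (-429 + (-1*48 - 1*(-19)))/(-3443 - 4945) = (-429 + (-48 + 19))/(-8388) = (-429 - 29)*(-1/8388) = -458*(-1/8388) = 229/4194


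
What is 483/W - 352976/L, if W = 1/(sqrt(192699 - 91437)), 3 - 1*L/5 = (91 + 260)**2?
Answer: 176488/307995 + 483*sqrt(101262) ≈ 1.5370e+5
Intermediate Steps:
L = -615990 (L = 15 - 5*(91 + 260)**2 = 15 - 5*351**2 = 15 - 5*123201 = 15 - 616005 = -615990)
W = sqrt(101262)/101262 (W = 1/(sqrt(101262)) = sqrt(101262)/101262 ≈ 0.0031425)
483/W - 352976/L = 483/((sqrt(101262)/101262)) - 352976/(-615990) = 483*sqrt(101262) - 352976*(-1/615990) = 483*sqrt(101262) + 176488/307995 = 176488/307995 + 483*sqrt(101262)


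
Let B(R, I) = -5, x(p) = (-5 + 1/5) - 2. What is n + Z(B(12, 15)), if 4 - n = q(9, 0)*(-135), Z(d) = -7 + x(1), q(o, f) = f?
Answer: -49/5 ≈ -9.8000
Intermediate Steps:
x(p) = -34/5 (x(p) = (-5 + 1/5) - 2 = -24/5 - 2 = -34/5)
Z(d) = -69/5 (Z(d) = -7 - 34/5 = -69/5)
n = 4 (n = 4 - 0*(-135) = 4 - 1*0 = 4 + 0 = 4)
n + Z(B(12, 15)) = 4 - 69/5 = -49/5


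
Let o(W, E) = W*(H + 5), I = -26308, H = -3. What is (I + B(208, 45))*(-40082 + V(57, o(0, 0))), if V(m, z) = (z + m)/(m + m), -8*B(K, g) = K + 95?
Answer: 16895715021/16 ≈ 1.0560e+9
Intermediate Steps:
o(W, E) = 2*W (o(W, E) = W*(-3 + 5) = W*2 = 2*W)
B(K, g) = -95/8 - K/8 (B(K, g) = -(K + 95)/8 = -(95 + K)/8 = -95/8 - K/8)
V(m, z) = (m + z)/(2*m) (V(m, z) = (m + z)/((2*m)) = (m + z)*(1/(2*m)) = (m + z)/(2*m))
(I + B(208, 45))*(-40082 + V(57, o(0, 0))) = (-26308 + (-95/8 - ⅛*208))*(-40082 + (½)*(57 + 2*0)/57) = (-26308 + (-95/8 - 26))*(-40082 + (½)*(1/57)*(57 + 0)) = (-26308 - 303/8)*(-40082 + (½)*(1/57)*57) = -210767*(-40082 + ½)/8 = -210767/8*(-80163/2) = 16895715021/16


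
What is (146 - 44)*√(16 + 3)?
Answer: 102*√19 ≈ 444.61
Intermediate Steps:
(146 - 44)*√(16 + 3) = 102*√19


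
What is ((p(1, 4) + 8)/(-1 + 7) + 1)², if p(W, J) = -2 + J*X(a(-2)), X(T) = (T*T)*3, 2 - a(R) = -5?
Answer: 10000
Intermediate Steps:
a(R) = 7 (a(R) = 2 - 1*(-5) = 2 + 5 = 7)
X(T) = 3*T² (X(T) = T²*3 = 3*T²)
p(W, J) = -2 + 147*J (p(W, J) = -2 + J*(3*7²) = -2 + J*(3*49) = -2 + J*147 = -2 + 147*J)
((p(1, 4) + 8)/(-1 + 7) + 1)² = (((-2 + 147*4) + 8)/(-1 + 7) + 1)² = (((-2 + 588) + 8)/6 + 1)² = ((586 + 8)*(⅙) + 1)² = (594*(⅙) + 1)² = (99 + 1)² = 100² = 10000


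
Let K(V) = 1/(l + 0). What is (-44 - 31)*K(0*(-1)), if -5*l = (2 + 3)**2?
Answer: 15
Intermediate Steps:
l = -5 (l = -(2 + 3)**2/5 = -1/5*5**2 = -1/5*25 = -5)
K(V) = -1/5 (K(V) = 1/(-5 + 0) = 1/(-5) = -1/5)
(-44 - 31)*K(0*(-1)) = (-44 - 31)*(-1/5) = -75*(-1/5) = 15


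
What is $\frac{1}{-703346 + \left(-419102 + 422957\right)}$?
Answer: $- \frac{1}{699491} \approx -1.4296 \cdot 10^{-6}$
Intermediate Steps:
$\frac{1}{-703346 + \left(-419102 + 422957\right)} = \frac{1}{-703346 + 3855} = \frac{1}{-699491} = - \frac{1}{699491}$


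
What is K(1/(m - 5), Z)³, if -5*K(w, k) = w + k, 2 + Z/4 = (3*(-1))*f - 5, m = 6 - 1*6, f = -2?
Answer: 9261/15625 ≈ 0.59270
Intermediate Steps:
m = 0 (m = 6 - 6 = 0)
Z = -4 (Z = -8 + 4*((3*(-1))*(-2) - 5) = -8 + 4*(-3*(-2) - 5) = -8 + 4*(6 - 5) = -8 + 4*1 = -8 + 4 = -4)
K(w, k) = -k/5 - w/5 (K(w, k) = -(w + k)/5 = -(k + w)/5 = -k/5 - w/5)
K(1/(m - 5), Z)³ = (-⅕*(-4) - 1/(5*(0 - 5)))³ = (⅘ - ⅕/(-5))³ = (⅘ - ⅕*(-⅕))³ = (⅘ + 1/25)³ = (21/25)³ = 9261/15625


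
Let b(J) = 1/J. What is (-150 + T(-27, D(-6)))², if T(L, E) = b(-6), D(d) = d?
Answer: 811801/36 ≈ 22550.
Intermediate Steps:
b(J) = 1/J
T(L, E) = -⅙ (T(L, E) = 1/(-6) = -⅙)
(-150 + T(-27, D(-6)))² = (-150 - ⅙)² = (-901/6)² = 811801/36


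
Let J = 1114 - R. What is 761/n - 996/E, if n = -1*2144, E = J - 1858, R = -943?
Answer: -2286863/426656 ≈ -5.3600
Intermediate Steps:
J = 2057 (J = 1114 - 1*(-943) = 1114 + 943 = 2057)
E = 199 (E = 2057 - 1858 = 199)
n = -2144
761/n - 996/E = 761/(-2144) - 996/199 = 761*(-1/2144) - 996*1/199 = -761/2144 - 996/199 = -2286863/426656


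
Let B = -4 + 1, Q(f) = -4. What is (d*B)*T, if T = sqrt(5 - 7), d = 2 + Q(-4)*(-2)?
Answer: -30*I*sqrt(2) ≈ -42.426*I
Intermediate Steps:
d = 10 (d = 2 - 4*(-2) = 2 + 8 = 10)
B = -3
T = I*sqrt(2) (T = sqrt(-2) = I*sqrt(2) ≈ 1.4142*I)
(d*B)*T = (10*(-3))*(I*sqrt(2)) = -30*I*sqrt(2)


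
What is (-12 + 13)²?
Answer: 1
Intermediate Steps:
(-12 + 13)² = 1² = 1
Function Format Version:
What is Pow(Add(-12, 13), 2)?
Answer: 1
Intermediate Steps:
Pow(Add(-12, 13), 2) = Pow(1, 2) = 1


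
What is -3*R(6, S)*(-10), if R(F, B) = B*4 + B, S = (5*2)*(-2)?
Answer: -3000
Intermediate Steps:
S = -20 (S = 10*(-2) = -20)
R(F, B) = 5*B (R(F, B) = 4*B + B = 5*B)
-3*R(6, S)*(-10) = -15*(-20)*(-10) = -3*(-100)*(-10) = 300*(-10) = -3000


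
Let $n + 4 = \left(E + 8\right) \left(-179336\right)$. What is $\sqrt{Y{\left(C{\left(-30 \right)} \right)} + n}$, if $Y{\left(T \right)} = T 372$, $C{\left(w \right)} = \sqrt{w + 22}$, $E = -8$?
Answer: $2 \sqrt{-1 + 186 i \sqrt{2}} \approx 22.893 + 22.98 i$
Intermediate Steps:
$C{\left(w \right)} = \sqrt{22 + w}$
$Y{\left(T \right)} = 372 T$
$n = -4$ ($n = -4 + \left(-8 + 8\right) \left(-179336\right) = -4 + 0 \left(-179336\right) = -4 + 0 = -4$)
$\sqrt{Y{\left(C{\left(-30 \right)} \right)} + n} = \sqrt{372 \sqrt{22 - 30} - 4} = \sqrt{372 \sqrt{-8} - 4} = \sqrt{372 \cdot 2 i \sqrt{2} - 4} = \sqrt{744 i \sqrt{2} - 4} = \sqrt{-4 + 744 i \sqrt{2}}$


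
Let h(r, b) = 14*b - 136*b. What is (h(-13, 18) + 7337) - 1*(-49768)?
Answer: 54909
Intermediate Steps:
h(r, b) = -122*b
(h(-13, 18) + 7337) - 1*(-49768) = (-122*18 + 7337) - 1*(-49768) = (-2196 + 7337) + 49768 = 5141 + 49768 = 54909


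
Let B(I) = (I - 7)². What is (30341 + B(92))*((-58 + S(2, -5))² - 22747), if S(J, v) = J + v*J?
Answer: -690876306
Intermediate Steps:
S(J, v) = J + J*v
B(I) = (-7 + I)²
(30341 + B(92))*((-58 + S(2, -5))² - 22747) = (30341 + (-7 + 92)²)*((-58 + 2*(1 - 5))² - 22747) = (30341 + 85²)*((-58 + 2*(-4))² - 22747) = (30341 + 7225)*((-58 - 8)² - 22747) = 37566*((-66)² - 22747) = 37566*(4356 - 22747) = 37566*(-18391) = -690876306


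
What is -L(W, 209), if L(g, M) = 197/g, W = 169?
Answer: -197/169 ≈ -1.1657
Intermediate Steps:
-L(W, 209) = -197/169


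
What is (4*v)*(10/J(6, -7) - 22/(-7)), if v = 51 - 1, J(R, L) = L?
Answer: 2400/7 ≈ 342.86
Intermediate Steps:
v = 50
(4*v)*(10/J(6, -7) - 22/(-7)) = (4*50)*(10/(-7) - 22/(-7)) = 200*(10*(-1/7) - 22*(-1/7)) = 200*(-10/7 + 22/7) = 200*(12/7) = 2400/7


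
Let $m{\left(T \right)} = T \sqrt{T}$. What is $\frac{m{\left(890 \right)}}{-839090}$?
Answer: $- \frac{89 \sqrt{890}}{83909} \approx -0.031643$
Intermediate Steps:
$m{\left(T \right)} = T^{\frac{3}{2}}$
$\frac{m{\left(890 \right)}}{-839090} = \frac{890^{\frac{3}{2}}}{-839090} = 890 \sqrt{890} \left(- \frac{1}{839090}\right) = - \frac{89 \sqrt{890}}{83909}$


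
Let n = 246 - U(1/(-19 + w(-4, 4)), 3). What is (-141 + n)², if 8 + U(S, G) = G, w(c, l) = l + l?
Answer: 12100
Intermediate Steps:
w(c, l) = 2*l
U(S, G) = -8 + G
n = 251 (n = 246 - (-8 + 3) = 246 - 1*(-5) = 246 + 5 = 251)
(-141 + n)² = (-141 + 251)² = 110² = 12100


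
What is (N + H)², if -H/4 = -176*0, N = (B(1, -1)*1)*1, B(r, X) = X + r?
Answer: 0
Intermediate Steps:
N = 0 (N = ((-1 + 1)*1)*1 = (0*1)*1 = 0*1 = 0)
H = 0 (H = -(-88)*8*0 = -(-88)*0 = -4*0 = 0)
(N + H)² = (0 + 0)² = 0² = 0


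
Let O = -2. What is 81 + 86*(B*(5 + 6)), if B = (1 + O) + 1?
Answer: 81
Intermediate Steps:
B = 0 (B = (1 - 2) + 1 = -1 + 1 = 0)
81 + 86*(B*(5 + 6)) = 81 + 86*(0*(5 + 6)) = 81 + 86*(0*11) = 81 + 86*0 = 81 + 0 = 81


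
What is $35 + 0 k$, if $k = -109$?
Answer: $35$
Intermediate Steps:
$35 + 0 k = 35 + 0 \left(-109\right) = 35 + 0 = 35$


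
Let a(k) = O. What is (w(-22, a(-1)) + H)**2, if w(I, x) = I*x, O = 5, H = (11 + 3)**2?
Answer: 7396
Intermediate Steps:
H = 196 (H = 14**2 = 196)
a(k) = 5
(w(-22, a(-1)) + H)**2 = (-22*5 + 196)**2 = (-110 + 196)**2 = 86**2 = 7396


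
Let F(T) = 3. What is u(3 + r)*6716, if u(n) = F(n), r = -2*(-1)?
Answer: 20148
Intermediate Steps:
r = 2
u(n) = 3
u(3 + r)*6716 = 3*6716 = 20148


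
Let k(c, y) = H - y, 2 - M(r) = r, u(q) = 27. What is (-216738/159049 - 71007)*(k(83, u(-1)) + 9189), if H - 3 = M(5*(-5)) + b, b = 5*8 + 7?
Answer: -104343502099359/159049 ≈ -6.5605e+8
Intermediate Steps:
M(r) = 2 - r
b = 47 (b = 40 + 7 = 47)
H = 77 (H = 3 + ((2 - 5*(-5)) + 47) = 3 + ((2 - 1*(-25)) + 47) = 3 + ((2 + 25) + 47) = 3 + (27 + 47) = 3 + 74 = 77)
k(c, y) = 77 - y
(-216738/159049 - 71007)*(k(83, u(-1)) + 9189) = (-216738/159049 - 71007)*((77 - 1*27) + 9189) = (-216738*1/159049 - 71007)*((77 - 27) + 9189) = (-216738/159049 - 71007)*(50 + 9189) = -11293809081/159049*9239 = -104343502099359/159049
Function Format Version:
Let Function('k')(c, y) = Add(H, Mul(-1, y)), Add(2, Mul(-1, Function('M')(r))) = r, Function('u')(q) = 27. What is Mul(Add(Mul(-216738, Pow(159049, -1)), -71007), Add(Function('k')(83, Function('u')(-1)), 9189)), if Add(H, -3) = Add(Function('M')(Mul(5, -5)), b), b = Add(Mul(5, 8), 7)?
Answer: Rational(-104343502099359, 159049) ≈ -6.5605e+8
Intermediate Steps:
Function('M')(r) = Add(2, Mul(-1, r))
b = 47 (b = Add(40, 7) = 47)
H = 77 (H = Add(3, Add(Add(2, Mul(-1, Mul(5, -5))), 47)) = Add(3, Add(Add(2, Mul(-1, -25)), 47)) = Add(3, Add(Add(2, 25), 47)) = Add(3, Add(27, 47)) = Add(3, 74) = 77)
Function('k')(c, y) = Add(77, Mul(-1, y))
Mul(Add(Mul(-216738, Pow(159049, -1)), -71007), Add(Function('k')(83, Function('u')(-1)), 9189)) = Mul(Add(Mul(-216738, Pow(159049, -1)), -71007), Add(Add(77, Mul(-1, 27)), 9189)) = Mul(Add(Mul(-216738, Rational(1, 159049)), -71007), Add(Add(77, -27), 9189)) = Mul(Add(Rational(-216738, 159049), -71007), Add(50, 9189)) = Mul(Rational(-11293809081, 159049), 9239) = Rational(-104343502099359, 159049)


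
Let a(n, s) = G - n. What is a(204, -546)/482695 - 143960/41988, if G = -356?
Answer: -3475614274/1013369883 ≈ -3.4298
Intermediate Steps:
a(n, s) = -356 - n
a(204, -546)/482695 - 143960/41988 = (-356 - 1*204)/482695 - 143960/41988 = (-356 - 204)*(1/482695) - 143960*1/41988 = -560*1/482695 - 35990/10497 = -112/96539 - 35990/10497 = -3475614274/1013369883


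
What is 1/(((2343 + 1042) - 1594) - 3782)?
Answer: -1/1991 ≈ -0.00050226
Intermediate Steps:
1/(((2343 + 1042) - 1594) - 3782) = 1/((3385 - 1594) - 3782) = 1/(1791 - 3782) = 1/(-1991) = -1/1991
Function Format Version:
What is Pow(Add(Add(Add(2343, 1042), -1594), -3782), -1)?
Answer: Rational(-1, 1991) ≈ -0.00050226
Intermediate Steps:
Pow(Add(Add(Add(2343, 1042), -1594), -3782), -1) = Pow(Add(Add(3385, -1594), -3782), -1) = Pow(Add(1791, -3782), -1) = Pow(-1991, -1) = Rational(-1, 1991)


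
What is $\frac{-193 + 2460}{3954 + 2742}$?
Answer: $\frac{2267}{6696} \approx 0.33856$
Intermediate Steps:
$\frac{-193 + 2460}{3954 + 2742} = \frac{2267}{6696}$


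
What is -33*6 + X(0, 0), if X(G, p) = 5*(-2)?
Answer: -208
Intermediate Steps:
X(G, p) = -10
-33*6 + X(0, 0) = -33*6 - 10 = -198 - 10 = -208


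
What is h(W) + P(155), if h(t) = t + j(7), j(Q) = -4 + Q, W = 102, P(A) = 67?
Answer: 172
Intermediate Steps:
h(t) = 3 + t (h(t) = t + (-4 + 7) = t + 3 = 3 + t)
h(W) + P(155) = (3 + 102) + 67 = 105 + 67 = 172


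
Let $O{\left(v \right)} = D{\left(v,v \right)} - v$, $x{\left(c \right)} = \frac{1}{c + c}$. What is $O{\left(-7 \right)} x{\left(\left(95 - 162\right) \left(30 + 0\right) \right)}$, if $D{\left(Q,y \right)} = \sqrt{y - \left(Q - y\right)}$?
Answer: $- \frac{7}{4020} - \frac{i \sqrt{7}}{4020} \approx -0.0017413 - 0.00065815 i$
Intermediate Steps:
$D{\left(Q,y \right)} = \sqrt{- Q + 2 y}$
$x{\left(c \right)} = \frac{1}{2 c}$
$O{\left(v \right)} = \sqrt{v} - v$ ($O{\left(v \right)} = \sqrt{- v + 2 v} - v = \sqrt{v} - v$)
$O{\left(-7 \right)} x{\left(\left(95 - 162\right) \left(30 + 0\right) \right)} = \left(\sqrt{-7} - -7\right) \frac{1}{2 \left(95 - 162\right) \left(30 + 0\right)} = \left(i \sqrt{7} + 7\right) \frac{1}{2 \left(\left(-67\right) 30\right)} = \left(7 + i \sqrt{7}\right) \frac{1}{2 \left(-2010\right)} = \left(7 + i \sqrt{7}\right) \frac{1}{2} \left(- \frac{1}{2010}\right) = \left(7 + i \sqrt{7}\right) \left(- \frac{1}{4020}\right) = - \frac{7}{4020} - \frac{i \sqrt{7}}{4020}$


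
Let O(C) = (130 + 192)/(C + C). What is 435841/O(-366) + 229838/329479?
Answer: -7508247171308/7578017 ≈ -9.9079e+5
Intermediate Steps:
O(C) = 161/C (O(C) = 322/((2*C)) = 322*(1/(2*C)) = 161/C)
435841/O(-366) + 229838/329479 = 435841/((161/(-366))) + 229838/329479 = 435841/((161*(-1/366))) + 229838*(1/329479) = 435841/(-161/366) + 229838/329479 = 435841*(-366/161) + 229838/329479 = -22788258/23 + 229838/329479 = -7508247171308/7578017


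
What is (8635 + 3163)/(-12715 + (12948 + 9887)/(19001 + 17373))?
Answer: -429140452/462472575 ≈ -0.92793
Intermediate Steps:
(8635 + 3163)/(-12715 + (12948 + 9887)/(19001 + 17373)) = 11798/(-12715 + 22835/36374) = 11798/(-462472575/36374) = 11798*(-36374/462472575) = -429140452/462472575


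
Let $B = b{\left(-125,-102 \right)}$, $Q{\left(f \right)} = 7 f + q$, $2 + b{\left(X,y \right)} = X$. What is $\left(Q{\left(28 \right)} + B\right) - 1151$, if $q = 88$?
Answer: $-994$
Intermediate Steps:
$b{\left(X,y \right)} = -2 + X$
$Q{\left(f \right)} = 88 + 7 f$ ($Q{\left(f \right)} = 7 f + 88 = 88 + 7 f$)
$B = -127$ ($B = -2 - 125 = -127$)
$\left(Q{\left(28 \right)} + B\right) - 1151 = \left(\left(88 + 7 \cdot 28\right) - 127\right) - 1151 = \left(\left(88 + 196\right) - 127\right) - 1151 = \left(284 - 127\right) - 1151 = 157 - 1151 = -994$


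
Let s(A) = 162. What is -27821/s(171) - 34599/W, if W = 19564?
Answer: -274947541/1584684 ≈ -173.50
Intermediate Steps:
-27821/s(171) - 34599/W = -27821/162 - 34599/19564 = -274947541/1584684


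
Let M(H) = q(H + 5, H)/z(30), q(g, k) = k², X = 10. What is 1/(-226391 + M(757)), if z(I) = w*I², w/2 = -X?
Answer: -18000/4075611049 ≈ -4.4165e-6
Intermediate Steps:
w = -20 (w = 2*(-1*10) = 2*(-10) = -20)
z(I) = -20*I²
M(H) = -H²/18000 (M(H) = H²/((-20*30²)) = H²/((-20*900)) = H²/(-18000) = H²*(-1/18000) = -H²/18000)
1/(-226391 + M(757)) = 1/(-226391 - 1/18000*757²) = 1/(-226391 - 1/18000*573049) = 1/(-226391 - 573049/18000) = 1/(-4075611049/18000) = -18000/4075611049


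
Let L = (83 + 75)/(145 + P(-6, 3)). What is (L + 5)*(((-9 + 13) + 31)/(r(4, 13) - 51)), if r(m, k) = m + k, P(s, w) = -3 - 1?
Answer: -30205/4794 ≈ -6.3006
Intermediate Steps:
P(s, w) = -4
r(m, k) = k + m
L = 158/141 (L = (83 + 75)/(145 - 4) = 158/141 ≈ 1.1206)
(L + 5)*(((-9 + 13) + 31)/(r(4, 13) - 51)) = (158/141 + 5)*(((-9 + 13) + 31)/((13 + 4) - 51)) = 863*((4 + 31)/(17 - 51))/141 = 863*(35/(-34))/141 = 863*(35*(-1/34))/141 = (863/141)*(-35/34) = -30205/4794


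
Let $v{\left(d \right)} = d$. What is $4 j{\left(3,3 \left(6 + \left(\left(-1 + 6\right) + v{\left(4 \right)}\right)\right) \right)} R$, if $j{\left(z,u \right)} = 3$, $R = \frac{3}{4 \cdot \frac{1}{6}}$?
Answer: $54$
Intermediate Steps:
$R = \frac{9}{2}$ ($R = \frac{3}{4 \cdot \frac{1}{6}} = \frac{3}{\frac{2}{3}} = 3 \cdot \frac{3}{2} = \frac{9}{2} \approx 4.5$)
$4 j{\left(3,3 \left(6 + \left(\left(-1 + 6\right) + v{\left(4 \right)}\right)\right) \right)} R = 4 \cdot 3 \cdot \frac{9}{2} = 12 \cdot \frac{9}{2} = 54$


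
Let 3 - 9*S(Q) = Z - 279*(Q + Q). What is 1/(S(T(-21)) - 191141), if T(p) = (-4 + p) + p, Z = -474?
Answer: -1/193940 ≈ -5.1562e-6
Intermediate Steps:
T(p) = -4 + 2*p
S(Q) = 53 + 62*Q (S(Q) = 1/3 - (-474 - 279*(Q + Q))/9 = 1/3 - (-474 - 558*Q)/9 = 1/3 + (158/3 + 62*Q) = 53 + 62*Q)
1/(S(T(-21)) - 191141) = 1/((53 + 62*(-4 + 2*(-21))) - 191141) = 1/((53 + 62*(-4 - 42)) - 191141) = 1/((53 + 62*(-46)) - 191141) = 1/((53 - 2852) - 191141) = 1/(-2799 - 191141) = 1/(-193940) = -1/193940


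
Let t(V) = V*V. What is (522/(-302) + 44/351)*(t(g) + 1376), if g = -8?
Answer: -13594720/5889 ≈ -2308.5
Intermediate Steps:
t(V) = V**2
(522/(-302) + 44/351)*(t(g) + 1376) = (522/(-302) + 44/351)*((-8)**2 + 1376) = (522*(-1/302) + 44*(1/351))*(64 + 1376) = (-261/151 + 44/351)*1440 = -84967/53001*1440 = -13594720/5889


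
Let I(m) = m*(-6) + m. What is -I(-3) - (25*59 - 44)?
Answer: -1446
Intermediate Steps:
I(m) = -5*m (I(m) = -6*m + m = -5*m)
-I(-3) - (25*59 - 44) = -(-5)*(-3) - (25*59 - 44) = -1*15 - (1475 - 44) = -15 - 1*1431 = -15 - 1431 = -1446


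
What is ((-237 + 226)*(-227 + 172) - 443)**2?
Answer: 26244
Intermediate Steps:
((-237 + 226)*(-227 + 172) - 443)**2 = (-11*(-55) - 443)**2 = (605 - 443)**2 = 162**2 = 26244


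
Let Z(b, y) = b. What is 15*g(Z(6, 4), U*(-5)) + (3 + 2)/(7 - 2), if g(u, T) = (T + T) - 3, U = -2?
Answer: 256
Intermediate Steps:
g(u, T) = -3 + 2*T (g(u, T) = 2*T - 3 = -3 + 2*T)
15*g(Z(6, 4), U*(-5)) + (3 + 2)/(7 - 2) = 15*(-3 + 2*(-2*(-5))) + (3 + 2)/(7 - 2) = 15*(-3 + 2*10) + 5/5 = 15*(-3 + 20) + 5*(⅕) = 15*17 + 1 = 255 + 1 = 256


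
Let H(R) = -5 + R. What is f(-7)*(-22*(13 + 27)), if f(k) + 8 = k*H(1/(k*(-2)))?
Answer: -23320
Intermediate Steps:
f(k) = -8 + k*(-5 - 1/(2*k)) (f(k) = -8 + k*(-5 + 1/(k*(-2))) = -8 + k*(-5 + 1/(-2*k)) = -8 + k*(-5 - 1/(2*k)))
f(-7)*(-22*(13 + 27)) = (-17/2 - 5*(-7))*(-22*(13 + 27)) = (-17/2 + 35)*(-22*40) = (53/2)*(-880) = -23320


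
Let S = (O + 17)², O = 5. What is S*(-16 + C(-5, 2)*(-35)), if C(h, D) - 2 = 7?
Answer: -160204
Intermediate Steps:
C(h, D) = 9 (C(h, D) = 2 + 7 = 9)
S = 484 (S = (5 + 17)² = 22² = 484)
S*(-16 + C(-5, 2)*(-35)) = 484*(-16 + 9*(-35)) = 484*(-16 - 315) = 484*(-331) = -160204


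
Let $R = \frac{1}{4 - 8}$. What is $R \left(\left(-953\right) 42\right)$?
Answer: $\frac{20013}{2} \approx 10007.0$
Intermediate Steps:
$R = - \frac{1}{4}$ ($R = \frac{1}{-4} = - \frac{1}{4} \approx -0.25$)
$R \left(\left(-953\right) 42\right) = - \frac{\left(-953\right) 42}{4} = \left(- \frac{1}{4}\right) \left(-40026\right) = \frac{20013}{2}$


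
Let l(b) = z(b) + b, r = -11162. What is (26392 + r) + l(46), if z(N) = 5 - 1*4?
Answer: 15277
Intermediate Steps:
z(N) = 1 (z(N) = 5 - 4 = 1)
l(b) = 1 + b
(26392 + r) + l(46) = (26392 - 11162) + (1 + 46) = 15230 + 47 = 15277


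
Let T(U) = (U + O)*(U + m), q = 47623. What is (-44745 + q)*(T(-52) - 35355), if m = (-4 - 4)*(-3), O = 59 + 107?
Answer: -110938266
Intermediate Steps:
O = 166
m = 24 (m = -8*(-3) = 24)
T(U) = (24 + U)*(166 + U) (T(U) = (U + 166)*(U + 24) = (166 + U)*(24 + U) = (24 + U)*(166 + U))
(-44745 + q)*(T(-52) - 35355) = (-44745 + 47623)*((3984 + (-52)² + 190*(-52)) - 35355) = 2878*((3984 + 2704 - 9880) - 35355) = 2878*(-3192 - 35355) = 2878*(-38547) = -110938266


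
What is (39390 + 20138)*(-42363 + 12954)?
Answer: -1750658952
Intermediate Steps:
(39390 + 20138)*(-42363 + 12954) = 59528*(-29409) = -1750658952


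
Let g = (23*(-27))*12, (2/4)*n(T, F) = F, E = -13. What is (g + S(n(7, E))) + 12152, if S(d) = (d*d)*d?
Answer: -12876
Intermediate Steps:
n(T, F) = 2*F
g = -7452 (g = -621*12 = -7452)
S(d) = d³ (S(d) = d²*d = d³)
(g + S(n(7, E))) + 12152 = (-7452 + (2*(-13))³) + 12152 = (-7452 + (-26)³) + 12152 = (-7452 - 17576) + 12152 = -25028 + 12152 = -12876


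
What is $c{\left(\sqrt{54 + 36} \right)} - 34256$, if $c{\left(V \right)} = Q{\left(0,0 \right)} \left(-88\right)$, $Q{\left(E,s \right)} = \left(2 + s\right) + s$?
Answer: $-34432$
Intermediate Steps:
$Q{\left(E,s \right)} = 2 + 2 s$
$c{\left(V \right)} = -176$ ($c{\left(V \right)} = \left(2 + 2 \cdot 0\right) \left(-88\right) = \left(2 + 0\right) \left(-88\right) = 2 \left(-88\right) = -176$)
$c{\left(\sqrt{54 + 36} \right)} - 34256 = -176 - 34256 = -34432$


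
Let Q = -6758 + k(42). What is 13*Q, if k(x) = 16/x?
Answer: -1844830/21 ≈ -87849.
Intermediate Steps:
Q = -141910/21 (Q = -6758 + 16/42 = -6758 + 16*(1/42) = -6758 + 8/21 = -141910/21 ≈ -6757.6)
13*Q = 13*(-141910/21) = -1844830/21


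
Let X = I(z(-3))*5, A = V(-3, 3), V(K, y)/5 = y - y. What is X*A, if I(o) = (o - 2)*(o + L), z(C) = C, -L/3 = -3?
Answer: 0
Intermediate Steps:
L = 9 (L = -3*(-3) = 9)
I(o) = (-2 + o)*(9 + o) (I(o) = (o - 2)*(o + 9) = (-2 + o)*(9 + o))
V(K, y) = 0 (V(K, y) = 5*(y - y) = 5*0 = 0)
A = 0
X = -150 (X = (-18 + (-3)**2 + 7*(-3))*5 = (-18 + 9 - 21)*5 = -30*5 = -150)
X*A = -150*0 = 0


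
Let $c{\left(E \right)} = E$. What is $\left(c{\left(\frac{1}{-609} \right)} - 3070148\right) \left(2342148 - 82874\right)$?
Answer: $- \frac{145662416681498}{21} \approx -6.9363 \cdot 10^{12}$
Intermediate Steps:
$\left(c{\left(\frac{1}{-609} \right)} - 3070148\right) \left(2342148 - 82874\right) = \left(\frac{1}{-609} - 3070148\right) \left(2342148 - 82874\right) = \left(- \frac{1}{609} - 3070148\right) 2259274 = \left(- \frac{1869720133}{609}\right) 2259274 = - \frac{145662416681498}{21}$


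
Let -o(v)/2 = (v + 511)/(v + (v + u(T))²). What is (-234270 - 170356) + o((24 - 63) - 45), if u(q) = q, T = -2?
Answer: -1479313083/3656 ≈ -4.0463e+5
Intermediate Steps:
o(v) = -2*(511 + v)/(v + (-2 + v)²) (o(v) = -2*(v + 511)/(v + (v - 2)²) = -2*(511 + v)/(v + (-2 + v)²))
(-234270 - 170356) + o((24 - 63) - 45) = (-234270 - 170356) + 2*(-511 - ((24 - 63) - 45))/(((24 - 63) - 45) + (-2 + ((24 - 63) - 45))²) = -404626 + 2*(-511 - (-39 - 45))/((-39 - 45) + (-2 + (-39 - 45))²) = -404626 + 2*(-511 - 1*(-84))/(-84 + (-2 - 84)²) = -404626 + 2*(-511 + 84)/(-84 + (-86)²) = -404626 + 2*(-427)/(-84 + 7396) = -404626 + 2*(-427)/7312 = -404626 + 2*(1/7312)*(-427) = -404626 - 427/3656 = -1479313083/3656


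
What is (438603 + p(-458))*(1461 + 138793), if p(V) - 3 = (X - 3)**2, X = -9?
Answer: 61536442500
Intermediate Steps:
p(V) = 147 (p(V) = 3 + (-9 - 3)**2 = 3 + (-12)**2 = 3 + 144 = 147)
(438603 + p(-458))*(1461 + 138793) = (438603 + 147)*(1461 + 138793) = 438750*140254 = 61536442500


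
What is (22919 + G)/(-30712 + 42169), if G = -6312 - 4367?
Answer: 1360/1273 ≈ 1.0683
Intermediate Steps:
G = -10679
(22919 + G)/(-30712 + 42169) = (22919 - 10679)/(-30712 + 42169) = 12240/11457 = 12240*(1/11457) = 1360/1273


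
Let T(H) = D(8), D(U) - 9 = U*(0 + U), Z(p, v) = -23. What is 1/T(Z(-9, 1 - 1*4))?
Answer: 1/73 ≈ 0.013699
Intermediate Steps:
D(U) = 9 + U² (D(U) = 9 + U*(0 + U) = 9 + U*U = 9 + U²)
T(H) = 73 (T(H) = 9 + 8² = 9 + 64 = 73)
1/T(Z(-9, 1 - 1*4)) = 1/73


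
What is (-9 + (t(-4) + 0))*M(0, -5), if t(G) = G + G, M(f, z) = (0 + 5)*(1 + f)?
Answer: -85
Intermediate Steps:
M(f, z) = 5 + 5*f (M(f, z) = 5*(1 + f) = 5 + 5*f)
t(G) = 2*G
(-9 + (t(-4) + 0))*M(0, -5) = (-9 + (2*(-4) + 0))*(5 + 5*0) = (-9 + (-8 + 0))*(5 + 0) = (-9 - 8)*5 = -17*5 = -85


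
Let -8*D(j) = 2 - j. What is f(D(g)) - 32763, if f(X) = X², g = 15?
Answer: -2096663/64 ≈ -32760.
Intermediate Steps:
D(j) = -¼ + j/8 (D(j) = -(2 - j)/8 = -¼ + j/8)
f(D(g)) - 32763 = (-¼ + (⅛)*15)² - 32763 = (-¼ + 15/8)² - 32763 = (13/8)² - 32763 = 169/64 - 32763 = -2096663/64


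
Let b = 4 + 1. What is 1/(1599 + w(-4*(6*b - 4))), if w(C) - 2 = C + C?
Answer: 1/1393 ≈ 0.00071787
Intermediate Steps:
b = 5
w(C) = 2 + 2*C (w(C) = 2 + (C + C) = 2 + 2*C)
1/(1599 + w(-4*(6*b - 4))) = 1/(1599 + (2 + 2*(-4*(6*5 - 4)))) = 1/(1599 + (2 + 2*(-4*(30 - 4)))) = 1/(1599 + (2 + 2*(-4*26))) = 1/(1599 + (2 + 2*(-104))) = 1/(1599 + (2 - 208)) = 1/(1599 - 206) = 1/1393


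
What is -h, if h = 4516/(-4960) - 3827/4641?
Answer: 9985169/5754840 ≈ 1.7351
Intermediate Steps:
h = -9985169/5754840 (h = 4516*(-1/4960) - 3827*1/4641 = -1129/1240 - 3827/4641 = -9985169/5754840 ≈ -1.7351)
-h = -1*(-9985169/5754840) = 9985169/5754840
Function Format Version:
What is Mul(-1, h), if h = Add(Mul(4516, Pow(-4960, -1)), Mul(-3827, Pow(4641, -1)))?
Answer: Rational(9985169, 5754840) ≈ 1.7351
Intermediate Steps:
h = Rational(-9985169, 5754840) (h = Add(Mul(4516, Rational(-1, 4960)), Mul(-3827, Rational(1, 4641))) = Add(Rational(-1129, 1240), Rational(-3827, 4641)) = Rational(-9985169, 5754840) ≈ -1.7351)
Mul(-1, h) = Mul(-1, Rational(-9985169, 5754840)) = Rational(9985169, 5754840)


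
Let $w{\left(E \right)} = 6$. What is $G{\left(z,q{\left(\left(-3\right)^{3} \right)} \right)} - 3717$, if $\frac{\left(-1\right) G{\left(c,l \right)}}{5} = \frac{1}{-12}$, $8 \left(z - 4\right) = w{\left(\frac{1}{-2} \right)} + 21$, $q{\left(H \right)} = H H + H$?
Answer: $- \frac{44599}{12} \approx -3716.6$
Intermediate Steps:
$q{\left(H \right)} = H + H^{2}$ ($q{\left(H \right)} = H^{2} + H = H + H^{2}$)
$z = \frac{59}{8}$ ($z = 4 + \frac{6 + 21}{8} = 4 + \frac{1}{8} \cdot 27 = 4 + \frac{27}{8} = \frac{59}{8} \approx 7.375$)
$G{\left(c,l \right)} = \frac{5}{12}$ ($G{\left(c,l \right)} = - \frac{5}{-12} = \left(-5\right) \left(- \frac{1}{12}\right) = \frac{5}{12}$)
$G{\left(z,q{\left(\left(-3\right)^{3} \right)} \right)} - 3717 = \frac{5}{12} - 3717 = - \frac{44599}{12}$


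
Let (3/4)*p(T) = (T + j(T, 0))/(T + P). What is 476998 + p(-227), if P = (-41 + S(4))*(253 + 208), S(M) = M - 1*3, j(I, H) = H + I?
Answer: 26712366814/56001 ≈ 4.7700e+5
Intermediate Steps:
S(M) = -3 + M (S(M) = M - 3 = -3 + M)
P = -18440 (P = (-41 + (-3 + 4))*(253 + 208) = (-41 + 1)*461 = -40*461 = -18440)
p(T) = 8*T/(3*(-18440 + T)) (p(T) = 4*((T + (0 + T))/(T - 18440))/3 = 4*((T + T)/(-18440 + T))/3 = 4*((2*T)/(-18440 + T))/3 = 4*(2*T/(-18440 + T))/3 = 8*T/(3*(-18440 + T)))
476998 + p(-227) = 476998 + (8/3)*(-227)/(-18440 - 227) = 476998 + (8/3)*(-227)/(-18667) = 476998 + (8/3)*(-227)*(-1/18667) = 476998 + 1816/56001 = 26712366814/56001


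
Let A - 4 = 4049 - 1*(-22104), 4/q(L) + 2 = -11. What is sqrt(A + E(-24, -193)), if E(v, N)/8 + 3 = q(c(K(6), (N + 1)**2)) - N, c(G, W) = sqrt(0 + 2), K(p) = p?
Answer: sqrt(4676997)/13 ≈ 166.36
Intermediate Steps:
c(G, W) = sqrt(2)
q(L) = -4/13 (q(L) = 4/(-2 - 11) = 4/(-13) = 4*(-1/13) = -4/13)
E(v, N) = -344/13 - 8*N (E(v, N) = -24 + 8*(-4/13 - N) = -24 + (-32/13 - 8*N) = -344/13 - 8*N)
A = 26157 (A = 4 + (4049 - 1*(-22104)) = 4 + (4049 + 22104) = 4 + 26153 = 26157)
sqrt(A + E(-24, -193)) = sqrt(26157 + (-344/13 - 8*(-193))) = sqrt(26157 + (-344/13 + 1544)) = sqrt(26157 + 19728/13) = sqrt(359769/13) = sqrt(4676997)/13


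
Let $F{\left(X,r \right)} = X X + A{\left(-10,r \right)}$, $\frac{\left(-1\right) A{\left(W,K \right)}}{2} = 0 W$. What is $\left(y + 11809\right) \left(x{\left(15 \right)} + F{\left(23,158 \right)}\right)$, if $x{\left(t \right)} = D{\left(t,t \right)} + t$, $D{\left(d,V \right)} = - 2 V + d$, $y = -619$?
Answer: $5919510$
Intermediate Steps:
$D{\left(d,V \right)} = d - 2 V$
$A{\left(W,K \right)} = 0$ ($A{\left(W,K \right)} = - 2 \cdot 0 W = \left(-2\right) 0 = 0$)
$x{\left(t \right)} = 0$ ($x{\left(t \right)} = \left(t - 2 t\right) + t = - t + t = 0$)
$F{\left(X,r \right)} = X^{2}$ ($F{\left(X,r \right)} = X X + 0 = X^{2} + 0 = X^{2}$)
$\left(y + 11809\right) \left(x{\left(15 \right)} + F{\left(23,158 \right)}\right) = \left(-619 + 11809\right) \left(0 + 23^{2}\right) = 11190 \left(0 + 529\right) = 11190 \cdot 529 = 5919510$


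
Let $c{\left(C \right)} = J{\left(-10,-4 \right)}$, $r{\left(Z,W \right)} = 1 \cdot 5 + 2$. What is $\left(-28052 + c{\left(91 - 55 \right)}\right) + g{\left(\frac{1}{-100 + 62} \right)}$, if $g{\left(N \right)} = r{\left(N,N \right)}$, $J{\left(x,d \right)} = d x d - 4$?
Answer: $-28209$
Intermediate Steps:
$r{\left(Z,W \right)} = 7$ ($r{\left(Z,W \right)} = 5 + 2 = 7$)
$J{\left(x,d \right)} = -4 + x d^{2}$ ($J{\left(x,d \right)} = d d x - 4 = x d^{2} - 4 = -4 + x d^{2}$)
$g{\left(N \right)} = 7$
$c{\left(C \right)} = -164$ ($c{\left(C \right)} = -4 - 10 \left(-4\right)^{2} = -4 - 160 = -164$)
$\left(-28052 + c{\left(91 - 55 \right)}\right) + g{\left(\frac{1}{-100 + 62} \right)} = \left(-28052 - 164\right) + 7 = -28216 + 7 = -28209$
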